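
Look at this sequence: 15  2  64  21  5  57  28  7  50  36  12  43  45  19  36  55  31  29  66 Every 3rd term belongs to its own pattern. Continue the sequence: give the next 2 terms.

Split by position mod 3: positions 1, 4, 7, … form one track, and each other residue class forms its own.
Stream A = 15, 21, 28, 36, 45, 55, 66: triangular numbers starting at T_5.
Stream B = 2, 5, 7, 12, 19, 31: a Fibonacci-like recurrence a_n = a_{n-1} + a_{n-2}.
Stream C = 64, 57, 50, 43, 36, 29: linear: a_n = 71 − 7·n.
Term 20 comes from stream B (its 7th entry): 50.
Position 21 → stream C, term 7 = 22.

50, 22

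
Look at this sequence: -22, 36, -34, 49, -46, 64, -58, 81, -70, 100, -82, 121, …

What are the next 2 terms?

Positions 1, 3, 5, … form one subsequence and positions 2, 4, 6, … form another.
Stream A: -22, -34, -46, -58, -70, -82 — linear: a_n = -10 − 12·n.
Stream B: 36, 49, 64, 81, 100, 121 — consecutive squares n² from n = 6.
Position 13 → stream A, term 7 = -94.
The 14th slot belongs to stream B; its 7th term is 144.

-94, 144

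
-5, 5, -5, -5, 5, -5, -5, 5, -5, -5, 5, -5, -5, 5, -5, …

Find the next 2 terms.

Reading positions in blocks of 3 reveals the pattern ABB — 2 tracks woven together.
Track A: -5, -5, -5, -5, -5 (always -5).
Track B: 5, -5, 5, -5, 5, -5, 5, -5, 5, -5 (oscillating between 5 and -5).
The 16th slot belongs to track A; its 6th term is -5.
Term 17 comes from track B (its 11th entry): 5.

-5, 5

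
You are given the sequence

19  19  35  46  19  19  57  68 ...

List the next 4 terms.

19, 19, 79, 90

Reading positions in blocks of 4 reveals the pattern AABB — 2 tracks woven together.
Subsequence A: 19, 19, 19, 19. Constant 19.
Subsequence B: 35, 46, 57, 68. Linear: a_n = 24 + 11·n.
Term 9 comes from subsequence A (its 5th entry): 19.
Position 10 → subsequence A, term 6 = 19.
Position 11 falls in subsequence B as its term 5, giving 79.
Position 12 → subsequence B, term 6 = 90.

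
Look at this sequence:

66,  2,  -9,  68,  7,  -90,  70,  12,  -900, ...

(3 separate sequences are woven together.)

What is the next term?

Taking every 3rd term gives 3 separate tracks.
Track A = 66, 68, 70: linear: a_n = 64 + 2·n.
Track B = 2, 7, 12: adding 5 each time.
Track C = -9, -90, -900: multiplying by 10 each time.
Position 10 → track A, term 4 = 72.

72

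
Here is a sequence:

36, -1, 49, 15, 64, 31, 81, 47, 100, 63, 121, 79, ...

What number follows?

The terms cycle through 2 interleaved subsequences.
Stream A: 36, 49, 64, 81, 100, 121 — the squares 6², 7², 8², ….
Stream B: -1, 15, 31, 47, 63, 79 — linear: a_n = -17 + 16·n.
Term 13 comes from stream A (its 7th entry): 144.

144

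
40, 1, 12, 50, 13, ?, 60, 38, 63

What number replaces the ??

The slot pattern repeats as ABB (period 3), so there are 2 interleaved tracks.
Track A is 40, 50, 60, which is arithmetic with common difference +10.
Track B is 1, 12, 13, ?, 38, 63, which is a Fibonacci-like recurrence a_n = a_{n-1} + a_{n-2}.
So the missing entry in track B is 25.

25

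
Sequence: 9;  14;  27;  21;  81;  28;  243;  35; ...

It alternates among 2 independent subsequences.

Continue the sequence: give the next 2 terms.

729, 42

Positions 1, 3, 5, … form one subsequence and positions 2, 4, 6, … form another.
Track A: 9, 27, 81, 243 — powers of 3.
Track B: 14, 21, 28, 35 — arithmetic with common difference +7.
Term 9 comes from track A (its 5th entry): 729.
The 10th slot belongs to track B; its 5th term is 42.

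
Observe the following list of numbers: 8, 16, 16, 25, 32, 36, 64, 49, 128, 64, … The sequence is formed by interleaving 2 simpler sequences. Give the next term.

256

Taking every 2nd term gives 2 separate tracks.
Subsequence A: 8, 16, 32, 64, 128. Successive powers of 2.
Subsequence B: 16, 25, 36, 49, 64. The squares 4², 5², 6², ….
Term 11 comes from subsequence A (its 6th entry): 256.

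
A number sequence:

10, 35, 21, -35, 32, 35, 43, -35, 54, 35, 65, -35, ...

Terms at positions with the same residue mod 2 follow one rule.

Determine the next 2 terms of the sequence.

76, 35

Taking every 2nd term gives 2 separate tracks.
Stream A: 10, 21, 32, 43, 54, 65 — linear: a_n = -1 + 11·n.
Stream B: 35, -35, 35, -35, 35, -35 — alternating ±35.
Term 13 comes from stream A (its 7th entry): 76.
Position 14 falls in stream B as its term 7, giving 35.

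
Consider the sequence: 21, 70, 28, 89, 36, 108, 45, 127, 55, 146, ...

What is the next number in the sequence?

66

Taking every 2nd term gives 2 separate tracks.
Stream A: 21, 28, 36, 45, 55 — the triangular numbers T_6, T_7, ….
Stream B: 70, 89, 108, 127, 146 — arithmetic with common difference +19.
The 11th slot belongs to stream A; its 6th term is 66.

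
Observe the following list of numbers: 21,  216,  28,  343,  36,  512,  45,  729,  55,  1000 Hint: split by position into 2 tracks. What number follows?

Taking every 2nd term gives 2 separate tracks.
Subsequence A: 21, 28, 36, 45, 55 (triangular numbers starting at T_6).
Subsequence B: 216, 343, 512, 729, 1000 (consecutive cubes n³ from n = 6).
The 11th slot belongs to subsequence A; its 6th term is 66.

66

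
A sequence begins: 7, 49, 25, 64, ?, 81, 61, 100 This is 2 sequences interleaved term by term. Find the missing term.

43

The terms cycle through 2 interleaved subsequences.
Stream A is 7, 25, ?, 61, which is linear: a_n = -11 + 18·n.
Stream B is 49, 64, 81, 100, which is perfect squares starting at 7².
The gap is stream A's term 3; the rule gives 43.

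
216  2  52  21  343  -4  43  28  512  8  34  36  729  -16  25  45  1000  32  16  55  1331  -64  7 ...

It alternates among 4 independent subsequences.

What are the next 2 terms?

66, 1728

Taking every 4th term gives 4 separate tracks.
Subsequence A: 216, 343, 512, 729, 1000, 1331. The cubes 6³, 7³, 8³, ….
Subsequence B: 2, -4, 8, -16, 32, -64. Geometric with ratio -2.
Subsequence C: 52, 43, 34, 25, 16, 7. Arithmetic with common difference −9.
Subsequence D: 21, 28, 36, 45, 55. Triangular numbers n(n+1)/2 for n = 6, 7, ….
The 24th slot belongs to subsequence D; its 6th term is 66.
Position 25 falls in subsequence A as its term 7, giving 1728.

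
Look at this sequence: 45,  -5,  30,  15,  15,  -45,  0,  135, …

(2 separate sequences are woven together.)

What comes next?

Odd-indexed and even-indexed terms follow separate rules.
Track A: 45, 30, 15, 0 — arithmetic, step −15.
Track B: -5, 15, -45, 135 — geometric, ×-3 each step.
The 9th slot belongs to track A; its 5th term is -15.

-15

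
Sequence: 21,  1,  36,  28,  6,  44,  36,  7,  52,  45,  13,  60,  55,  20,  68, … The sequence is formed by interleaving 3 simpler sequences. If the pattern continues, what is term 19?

Read the sequence 3 terms at a time; column i is its own pattern.
Stream A: 21, 28, 36, 45, 55. Triangular numbers n(n+1)/2 for n = 6, 7, ….
Stream B: 1, 6, 7, 13, 20. Fibonacci-style (each term is the sum of the two before it).
Stream C: 36, 44, 52, 60, 68. Arithmetic with common difference +8.
The 19th slot belongs to stream A; its 7th term is 78.

78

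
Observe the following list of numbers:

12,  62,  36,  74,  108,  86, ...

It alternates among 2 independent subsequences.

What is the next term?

324

Split by position mod 2 into 2 tracks.
Track A: 12, 36, 108 — geometric with ratio 3.
Track B: 62, 74, 86 — arithmetic with common difference +12.
Position 7 falls in track A as its term 4, giving 324.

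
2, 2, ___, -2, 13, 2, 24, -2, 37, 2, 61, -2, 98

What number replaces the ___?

11

Positions 1, 3, 5, … form one subsequence and positions 2, 4, 6, … form another.
Stream A: 2, ?, 13, 24, 37, 61, 98. A Fibonacci-like recurrence a_n = a_{n-1} + a_{n-2}.
Stream B: 2, -2, 2, -2, 2, -2. Alternating ±2.
Filling stream A at index 2 by its rule yields 11.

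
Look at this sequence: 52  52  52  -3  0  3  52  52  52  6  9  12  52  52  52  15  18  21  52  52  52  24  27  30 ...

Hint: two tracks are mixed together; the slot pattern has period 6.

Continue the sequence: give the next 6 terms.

The slot pattern repeats as AAABBB (period 6), so there are 2 interleaved tracks.
Stream A: 52, 52, 52, 52, 52, 52, 52, 52, 52, 52, 52, 52. Always 52.
Stream B: -3, 0, 3, 6, 9, 12, 15, 18, 21, 24, 27, 30. Arithmetic with common difference +3.
Position 25 falls in stream A as its term 13, giving 52.
Position 26 falls in stream A as its term 14, giving 52.
Term 27 comes from stream A (its 15th entry): 52.
Position 28 falls in stream B as its term 13, giving 33.
Position 29 → stream B, term 14 = 36.
Position 30 → stream B, term 15 = 39.

52, 52, 52, 33, 36, 39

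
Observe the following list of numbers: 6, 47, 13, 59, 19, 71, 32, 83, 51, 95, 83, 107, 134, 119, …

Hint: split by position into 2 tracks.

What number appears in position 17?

Split by position mod 2 into 2 tracks.
Subsequence A: 6, 13, 19, 32, 51, 83, 134. Each term equals the sum of the previous two.
Subsequence B: 47, 59, 71, 83, 95, 107, 119. Linear: a_n = 35 + 12·n.
Position 17 → subsequence A, term 9 = 351.

351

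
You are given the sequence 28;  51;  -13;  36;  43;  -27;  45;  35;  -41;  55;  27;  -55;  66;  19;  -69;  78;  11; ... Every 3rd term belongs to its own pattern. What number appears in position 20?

Taking every 3rd term gives 3 separate tracks.
Subsequence A = 28, 36, 45, 55, 66, 78: the triangular numbers T_7, T_8, ….
Subsequence B = 51, 43, 35, 27, 19, 11: subtracting 8 each time.
Subsequence C = -13, -27, -41, -55, -69: arithmetic with common difference −14.
Term 20 comes from subsequence B (its 7th entry): 3.

3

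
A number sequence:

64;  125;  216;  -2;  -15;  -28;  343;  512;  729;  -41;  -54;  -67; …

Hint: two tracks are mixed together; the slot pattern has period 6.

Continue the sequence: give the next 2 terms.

The slot pattern repeats as AAABBB (period 6), so there are 2 interleaved tracks.
Track A: 64, 125, 216, 343, 512, 729. Perfect cubes starting at 4³.
Track B: -2, -15, -28, -41, -54, -67. Arithmetic with common difference −13.
Position 13 falls in track A as its term 7, giving 1000.
Position 14 falls in track A as its term 8, giving 1331.

1000, 1331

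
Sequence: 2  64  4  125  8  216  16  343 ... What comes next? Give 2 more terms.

The terms cycle through 2 interleaved subsequences.
Stream A: 2, 4, 8, 16. Powers 2^1, 2^2, 2^3, ….
Stream B: 64, 125, 216, 343. The cubes 4³, 5³, 6³, ….
Term 9 comes from stream A (its 5th entry): 32.
Term 10 comes from stream B (its 5th entry): 512.

32, 512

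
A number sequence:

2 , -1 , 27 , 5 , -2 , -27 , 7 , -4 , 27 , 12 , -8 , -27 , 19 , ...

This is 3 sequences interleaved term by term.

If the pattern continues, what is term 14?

Read the sequence 3 terms at a time; column i is its own pattern.
Track A: 2, 5, 7, 12, 19 (Fibonacci-style (each term is the sum of the two before it)).
Track B: -1, -2, -4, -8 (a geometric progression (common ratio 2)).
Track C: 27, -27, 27, -27 (oscillating between 27 and -27).
The 14th slot belongs to track B; its 5th term is -16.

-16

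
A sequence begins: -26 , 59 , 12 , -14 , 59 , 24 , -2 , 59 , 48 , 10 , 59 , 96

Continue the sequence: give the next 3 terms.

22, 59, 192

Read the sequence 3 terms at a time; column i is its own pattern.
Track A: -26, -14, -2, 10. Linear: a_n = -38 + 12·n.
Track B: 59, 59, 59, 59. Always 59.
Track C: 12, 24, 48, 96. Geometric, ×2 each step.
Position 13 → track A, term 5 = 22.
Term 14 comes from track B (its 5th entry): 59.
Position 15 → track C, term 5 = 192.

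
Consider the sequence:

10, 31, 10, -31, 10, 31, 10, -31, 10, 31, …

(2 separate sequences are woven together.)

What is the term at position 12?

-31

Split by position mod 2 into 2 tracks.
Stream A: 10, 10, 10, 10, 10. Always 10.
Stream B: 31, -31, 31, -31, 31. Oscillating between 31 and -31.
The 12th slot belongs to stream B; its 6th term is -31.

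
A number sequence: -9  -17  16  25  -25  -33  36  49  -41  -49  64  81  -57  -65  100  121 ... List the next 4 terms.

Positions follow the repeating pattern AABB; grouping by letter gives 2 tracks.
Track A: -9, -17, -25, -33, -41, -49, -57, -65 (subtracting 8 each time).
Track B: 16, 25, 36, 49, 64, 81, 100, 121 (the squares 4², 5², 6², …).
Position 17 falls in track A as its term 9, giving -73.
Position 18 → track A, term 10 = -81.
The 19th slot belongs to track B; its 9th term is 144.
The 20th slot belongs to track B; its 10th term is 169.

-73, -81, 144, 169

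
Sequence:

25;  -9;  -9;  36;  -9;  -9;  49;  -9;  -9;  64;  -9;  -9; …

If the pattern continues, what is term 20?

Reading positions in blocks of 3 reveals the pattern ABB — 2 tracks woven together.
Track A: 25, 36, 49, 64 — consecutive squares n² from n = 5.
Track B: -9, -9, -9, -9, -9, -9, -9, -9 — the constant sequence -9.
The 20th slot belongs to track B; its 13th term is -9.

-9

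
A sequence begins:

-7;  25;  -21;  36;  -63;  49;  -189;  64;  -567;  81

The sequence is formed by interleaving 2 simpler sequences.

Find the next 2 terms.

Positions 1, 3, 5, … form one subsequence and positions 2, 4, 6, … form another.
Track A is -7, -21, -63, -189, -567, which is geometric, ×3 each step.
Track B is 25, 36, 49, 64, 81, which is perfect squares starting at 5².
The 11th slot belongs to track A; its 6th term is -1701.
Term 12 comes from track B (its 6th entry): 100.

-1701, 100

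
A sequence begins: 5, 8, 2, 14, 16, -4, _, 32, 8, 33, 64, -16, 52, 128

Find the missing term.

The terms cycle through 3 interleaved subsequences.
Subsequence A: 5, 14, ?, 33, 52 — a Fibonacci-like recurrence a_n = a_{n-1} + a_{n-2}.
Subsequence B: 8, 16, 32, 64, 128 — powers of 2.
Subsequence C: 2, -4, 8, -16 — geometric with ratio -2.
Filling subsequence A at index 3 by its rule yields 19.

19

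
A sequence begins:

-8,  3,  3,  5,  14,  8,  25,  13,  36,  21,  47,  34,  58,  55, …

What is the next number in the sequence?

69

Odd-indexed and even-indexed terms follow separate rules.
Track A = -8, 3, 14, 25, 36, 47, 58: arithmetic with common difference +11.
Track B = 3, 5, 8, 13, 21, 34, 55: a Fibonacci-like recurrence a_n = a_{n-1} + a_{n-2}.
Term 15 comes from track A (its 8th entry): 69.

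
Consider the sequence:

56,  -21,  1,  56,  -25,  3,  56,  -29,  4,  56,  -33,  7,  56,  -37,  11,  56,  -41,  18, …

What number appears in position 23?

-49

Read the sequence 3 terms at a time; column i is its own pattern.
Track A is 56, 56, 56, 56, 56, 56, which is constant 56.
Track B is -21, -25, -29, -33, -37, -41, which is linear: a_n = -17 − 4·n.
Track C is 1, 3, 4, 7, 11, 18, which is a Fibonacci-like recurrence a_n = a_{n-1} + a_{n-2}.
Position 23 falls in track B as its term 8, giving -49.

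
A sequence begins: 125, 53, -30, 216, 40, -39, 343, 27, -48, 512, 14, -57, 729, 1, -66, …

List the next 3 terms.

1000, -12, -75

Split by position mod 3 into 3 tracks.
Stream A: 125, 216, 343, 512, 729 — consecutive cubes n³ from n = 5.
Stream B: 53, 40, 27, 14, 1 — arithmetic with common difference −13.
Stream C: -30, -39, -48, -57, -66 — linear: a_n = -21 − 9·n.
Position 16 falls in stream A as its term 6, giving 1000.
The 17th slot belongs to stream B; its 6th term is -12.
Term 18 comes from stream C (its 6th entry): -75.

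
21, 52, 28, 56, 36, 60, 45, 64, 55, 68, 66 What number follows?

Taking every 2nd term gives 2 separate tracks.
Subsequence A: 21, 28, 36, 45, 55, 66. Triangular numbers n(n+1)/2 for n = 6, 7, ….
Subsequence B: 52, 56, 60, 64, 68. Arithmetic, step +4.
The 12th slot belongs to subsequence B; its 6th term is 72.

72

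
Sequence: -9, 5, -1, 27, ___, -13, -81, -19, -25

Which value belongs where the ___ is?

-7

Reading positions in blocks of 3 reveals the pattern ABB — 2 tracks woven together.
Subsequence A: -9, 27, -81 (geometric with ratio -3).
Subsequence B: 5, -1, ?, -13, -19, -25 (arithmetic, step −6).
Subsequence B's pattern makes the blank -7.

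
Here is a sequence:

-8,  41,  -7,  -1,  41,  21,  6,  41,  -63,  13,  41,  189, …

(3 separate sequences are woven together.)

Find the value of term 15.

Read the sequence 3 terms at a time; column i is its own pattern.
Subsequence A = -8, -1, 6, 13: arithmetic with common difference +7.
Subsequence B = 41, 41, 41, 41: constant 41.
Subsequence C = -7, 21, -63, 189: geometric, ×-3 each step.
Position 15 falls in subsequence C as its term 5, giving -567.

-567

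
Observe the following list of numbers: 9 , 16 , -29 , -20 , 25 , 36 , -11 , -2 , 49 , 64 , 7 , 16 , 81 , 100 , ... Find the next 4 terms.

The slot pattern repeats as AABB (period 4), so there are 2 interleaved tracks.
Track A = 9, 16, 25, 36, 49, 64, 81, 100: the squares 3², 4², 5², ….
Track B = -29, -20, -11, -2, 7, 16: adding 9 each time.
Position 15 → track B, term 7 = 25.
Position 16 → track B, term 8 = 34.
The 17th slot belongs to track A; its 9th term is 121.
The 18th slot belongs to track A; its 10th term is 144.

25, 34, 121, 144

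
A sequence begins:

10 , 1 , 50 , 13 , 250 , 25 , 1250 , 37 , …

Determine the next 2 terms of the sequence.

Taking every 2nd term gives 2 separate tracks.
Stream A: 10, 50, 250, 1250 (geometric, ×5 each step).
Stream B: 1, 13, 25, 37 (arithmetic with common difference +12).
Term 9 comes from stream A (its 5th entry): 6250.
Position 10 → stream B, term 5 = 49.

6250, 49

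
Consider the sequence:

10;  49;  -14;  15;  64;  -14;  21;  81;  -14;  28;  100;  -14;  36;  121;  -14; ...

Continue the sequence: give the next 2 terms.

45, 144

Taking every 3rd term gives 3 separate tracks.
Track A: 10, 15, 21, 28, 36 — triangular numbers starting at T_4.
Track B: 49, 64, 81, 100, 121 — perfect squares starting at 7².
Track C: -14, -14, -14, -14, -14 — always -14.
The 16th slot belongs to track A; its 6th term is 45.
The 17th slot belongs to track B; its 6th term is 144.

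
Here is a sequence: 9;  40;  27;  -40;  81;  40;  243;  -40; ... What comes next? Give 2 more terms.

729, 40

Taking every 2nd term gives 2 separate tracks.
Track A: 9, 27, 81, 243. Successive powers of 3.
Track B: 40, -40, 40, -40. The oscillation 40·(−1)^(n+1).
Position 9 falls in track A as its term 5, giving 729.
Term 10 comes from track B (its 5th entry): 40.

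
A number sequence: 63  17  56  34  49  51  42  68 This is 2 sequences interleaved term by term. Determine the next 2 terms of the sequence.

Split by position mod 2 into 2 tracks.
Track A: 63, 56, 49, 42. Arithmetic, step −7.
Track B: 17, 34, 51, 68. Arithmetic, step +17.
The 9th slot belongs to track A; its 5th term is 35.
Position 10 falls in track B as its term 5, giving 85.

35, 85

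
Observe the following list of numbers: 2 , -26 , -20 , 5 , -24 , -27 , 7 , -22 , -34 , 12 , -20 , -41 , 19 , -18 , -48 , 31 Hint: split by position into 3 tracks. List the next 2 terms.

-16, -55

Split by position mod 3: positions 1, 4, 7, … form one track, and each other residue class forms its own.
Subsequence A = 2, 5, 7, 12, 19, 31: a Fibonacci-like recurrence a_n = a_{n-1} + a_{n-2}.
Subsequence B = -26, -24, -22, -20, -18: linear: a_n = -28 + 2·n.
Subsequence C = -20, -27, -34, -41, -48: arithmetic, step −7.
Position 17 falls in subsequence B as its term 6, giving -16.
Term 18 comes from subsequence C (its 6th entry): -55.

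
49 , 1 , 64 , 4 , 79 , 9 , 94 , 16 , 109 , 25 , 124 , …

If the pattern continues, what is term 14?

Taking every 2nd term gives 2 separate tracks.
Subsequence A is 49, 64, 79, 94, 109, 124, which is adding 15 each time.
Subsequence B is 1, 4, 9, 16, 25, which is perfect squares starting at 1².
The 14th slot belongs to subsequence B; its 7th term is 49.

49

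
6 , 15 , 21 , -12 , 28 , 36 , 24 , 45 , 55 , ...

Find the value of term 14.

91

Reading positions in blocks of 3 reveals the pattern ABB — 2 tracks woven together.
Subsequence A is 6, -12, 24, which is a geometric progression (common ratio -2).
Subsequence B is 15, 21, 28, 36, 45, 55, which is the triangular numbers T_5, T_6, ….
The 14th slot belongs to subsequence B; its 9th term is 91.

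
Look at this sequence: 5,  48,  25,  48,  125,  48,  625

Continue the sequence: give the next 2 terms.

48, 3125

The terms cycle through 2 interleaved subsequences.
Track A: 5, 25, 125, 625. Powers 5^1, 5^2, 5^3, ….
Track B: 48, 48, 48. Constant 48.
Position 8 → track B, term 4 = 48.
Term 9 comes from track A (its 5th entry): 3125.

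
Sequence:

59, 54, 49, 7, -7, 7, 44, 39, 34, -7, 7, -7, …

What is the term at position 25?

-1

The slot pattern repeats as AAABBB (period 6), so there are 2 interleaved tracks.
Stream A: 59, 54, 49, 44, 39, 34 (arithmetic with common difference −5).
Stream B: 7, -7, 7, -7, 7, -7 (alternating ±7).
Position 25 → stream A, term 13 = -1.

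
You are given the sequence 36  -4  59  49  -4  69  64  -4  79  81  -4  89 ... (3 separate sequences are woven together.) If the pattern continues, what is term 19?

144

Taking every 3rd term gives 3 separate tracks.
Stream A: 36, 49, 64, 81 — perfect squares starting at 6².
Stream B: -4, -4, -4, -4 — constant -4.
Stream C: 59, 69, 79, 89 — arithmetic, step +10.
Position 19 falls in stream A as its term 7, giving 144.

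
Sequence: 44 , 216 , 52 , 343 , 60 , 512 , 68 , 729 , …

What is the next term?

76

Odd-indexed and even-indexed terms follow separate rules.
Stream A is 44, 52, 60, 68, which is linear: a_n = 36 + 8·n.
Stream B is 216, 343, 512, 729, which is the cubes 6³, 7³, 8³, ….
Term 9 comes from stream A (its 5th entry): 76.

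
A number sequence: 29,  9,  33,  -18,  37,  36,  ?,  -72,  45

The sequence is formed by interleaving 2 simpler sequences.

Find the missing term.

The terms cycle through 2 interleaved subsequences.
Track A: 29, 33, 37, ?, 45 (arithmetic, step +4).
Track B: 9, -18, 36, -72 (geometric, ×-2 each step).
Track A's pattern makes the blank 41.

41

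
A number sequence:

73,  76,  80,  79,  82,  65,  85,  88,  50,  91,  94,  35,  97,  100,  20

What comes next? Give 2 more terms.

Positions follow the repeating pattern AAB; grouping by letter gives 2 tracks.
Subsequence A: 73, 76, 79, 82, 85, 88, 91, 94, 97, 100. Linear: a_n = 70 + 3·n.
Subsequence B: 80, 65, 50, 35, 20. Arithmetic with common difference −15.
Position 16 falls in subsequence A as its term 11, giving 103.
The 17th slot belongs to subsequence A; its 12th term is 106.

103, 106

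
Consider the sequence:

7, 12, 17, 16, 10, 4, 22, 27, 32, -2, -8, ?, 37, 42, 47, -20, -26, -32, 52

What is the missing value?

-14

The slot pattern repeats as AAABBB (period 6), so there are 2 interleaved tracks.
Track A: 7, 12, 17, 22, 27, 32, 37, 42, 47, 52 — adding 5 each time.
Track B: 16, 10, 4, -2, -8, ?, -20, -26, -32 — subtracting 6 each time.
Filling track B at index 6 by its rule yields -14.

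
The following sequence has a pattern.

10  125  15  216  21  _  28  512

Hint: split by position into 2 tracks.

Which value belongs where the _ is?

Positions 1, 3, 5, … form one subsequence and positions 2, 4, 6, … form another.
Stream A: 10, 15, 21, 28. The triangular numbers T_4, T_5, ….
Stream B: 125, 216, ?, 512. Consecutive cubes n³ from n = 5.
Stream B's pattern makes the blank 343.

343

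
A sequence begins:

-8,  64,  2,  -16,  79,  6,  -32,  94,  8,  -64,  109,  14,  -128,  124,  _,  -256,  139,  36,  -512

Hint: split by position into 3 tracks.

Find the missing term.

Split by position mod 3: positions 1, 4, 7, … form one track, and each other residue class forms its own.
Track A = -8, -16, -32, -64, -128, -256, -512: multiplying by 2 each time.
Track B = 64, 79, 94, 109, 124, 139: linear: a_n = 49 + 15·n.
Track C = 2, 6, 8, 14, ?, 36: a Fibonacci-like recurrence a_n = a_{n-1} + a_{n-2}.
So the missing entry in track C is 22.

22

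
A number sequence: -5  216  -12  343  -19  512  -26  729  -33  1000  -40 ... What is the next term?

1331

Odd-indexed and even-indexed terms follow separate rules.
Subsequence A = -5, -12, -19, -26, -33, -40: arithmetic with common difference −7.
Subsequence B = 216, 343, 512, 729, 1000: consecutive cubes n³ from n = 6.
The 12th slot belongs to subsequence B; its 6th term is 1331.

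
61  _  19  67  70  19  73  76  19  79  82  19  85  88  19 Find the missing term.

64

Positions follow the repeating pattern AAB; grouping by letter gives 2 tracks.
Track A = 61, ?, 67, 70, 73, 76, 79, 82, 85, 88: adding 3 each time.
Track B = 19, 19, 19, 19, 19: constant 19.
Track A's pattern makes the blank 64.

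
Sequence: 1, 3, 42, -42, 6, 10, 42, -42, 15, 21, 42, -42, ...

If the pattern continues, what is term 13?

28

The slot pattern repeats as AABB (period 4), so there are 2 interleaved tracks.
Track A is 1, 3, 6, 10, 15, 21, which is the triangular numbers T_1, T_2, ….
Track B is 42, -42, 42, -42, 42, -42, which is alternating ±42.
Position 13 falls in track A as its term 7, giving 28.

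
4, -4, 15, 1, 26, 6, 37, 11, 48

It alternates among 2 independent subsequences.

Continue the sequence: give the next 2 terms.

Taking every 2nd term gives 2 separate tracks.
Track A: 4, 15, 26, 37, 48 — arithmetic, step +11.
Track B: -4, 1, 6, 11 — adding 5 each time.
The 10th slot belongs to track B; its 5th term is 16.
Position 11 → track A, term 6 = 59.

16, 59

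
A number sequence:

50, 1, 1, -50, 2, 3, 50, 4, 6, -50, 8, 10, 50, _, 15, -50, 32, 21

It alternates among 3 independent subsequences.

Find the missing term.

16

The terms cycle through 3 interleaved subsequences.
Track A is 50, -50, 50, -50, 50, -50, which is oscillating between 50 and -50.
Track B is 1, 2, 4, 8, ?, 32, which is powers of 2.
Track C is 1, 3, 6, 10, 15, 21, which is triangular numbers n(n+1)/2 for n = 1, 2, ….
So the missing entry in track B is 16.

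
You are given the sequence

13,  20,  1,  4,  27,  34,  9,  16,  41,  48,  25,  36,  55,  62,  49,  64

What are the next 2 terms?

69, 76

Reading positions in blocks of 4 reveals the pattern AABB — 2 tracks woven together.
Stream A: 13, 20, 27, 34, 41, 48, 55, 62. Linear: a_n = 6 + 7·n.
Stream B: 1, 4, 9, 16, 25, 36, 49, 64. Consecutive squares n² from n = 1.
Position 17 falls in stream A as its term 9, giving 69.
The 18th slot belongs to stream A; its 10th term is 76.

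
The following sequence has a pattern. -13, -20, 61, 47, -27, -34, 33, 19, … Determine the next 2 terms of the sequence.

-41, -48

Reading positions in blocks of 4 reveals the pattern AABB — 2 tracks woven together.
Track A: -13, -20, -27, -34 (arithmetic with common difference −7).
Track B: 61, 47, 33, 19 (arithmetic, step −14).
Term 9 comes from track A (its 5th entry): -41.
The 10th slot belongs to track A; its 6th term is -48.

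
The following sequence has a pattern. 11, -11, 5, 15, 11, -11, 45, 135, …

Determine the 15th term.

The slot pattern repeats as AABB (period 4), so there are 2 interleaved tracks.
Stream A: 11, -11, 11, -11 — the oscillation 11·(−1)^(n+1).
Stream B: 5, 15, 45, 135 — a geometric progression (common ratio 3).
Position 15 → stream B, term 7 = 3645.

3645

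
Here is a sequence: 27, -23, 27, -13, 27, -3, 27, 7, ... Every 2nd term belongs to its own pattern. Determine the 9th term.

Taking every 2nd term gives 2 separate tracks.
Stream A is 27, 27, 27, 27, which is the constant sequence 27.
Stream B is -23, -13, -3, 7, which is linear: a_n = -33 + 10·n.
The 9th slot belongs to stream A; its 5th term is 27.

27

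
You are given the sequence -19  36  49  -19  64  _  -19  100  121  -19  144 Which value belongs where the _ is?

Reading positions in blocks of 3 reveals the pattern ABB — 2 tracks woven together.
Track A is -19, -19, -19, -19, which is the constant sequence -19.
Track B is 36, 49, 64, ?, 100, 121, 144, which is perfect squares starting at 6².
The gap is track B's term 4; the rule gives 81.

81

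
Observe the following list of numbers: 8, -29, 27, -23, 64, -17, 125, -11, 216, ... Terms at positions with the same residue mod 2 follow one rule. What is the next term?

-5

Odd-indexed and even-indexed terms follow separate rules.
Track A is 8, 27, 64, 125, 216, which is perfect cubes starting at 2³.
Track B is -29, -23, -17, -11, which is linear: a_n = -35 + 6·n.
Term 10 comes from track B (its 5th entry): -5.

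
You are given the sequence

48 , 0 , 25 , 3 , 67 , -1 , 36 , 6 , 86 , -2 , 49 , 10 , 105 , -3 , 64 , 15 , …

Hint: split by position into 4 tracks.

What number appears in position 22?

-5

Read the sequence 4 terms at a time; column i is its own pattern.
Subsequence A: 48, 67, 86, 105 — adding 19 each time.
Subsequence B: 0, -1, -2, -3 — subtracting 1 each time.
Subsequence C: 25, 36, 49, 64 — the squares 5², 6², 7², ….
Subsequence D: 3, 6, 10, 15 — triangular numbers n(n+1)/2 for n = 2, 3, ….
Position 22 → subsequence B, term 6 = -5.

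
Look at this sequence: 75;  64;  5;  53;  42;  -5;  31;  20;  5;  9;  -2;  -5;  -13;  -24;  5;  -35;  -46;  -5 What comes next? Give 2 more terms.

Positions follow the repeating pattern AAB; grouping by letter gives 2 tracks.
Track A is 75, 64, 53, 42, 31, 20, 9, -2, -13, -24, -35, -46, which is subtracting 11 each time.
Track B is 5, -5, 5, -5, 5, -5, which is the oscillation 5·(−1)^(n+1).
Position 19 → track A, term 13 = -57.
Position 20 → track A, term 14 = -68.

-57, -68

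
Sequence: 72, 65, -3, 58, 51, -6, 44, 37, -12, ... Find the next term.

30

The slot pattern repeats as AAB (period 3), so there are 2 interleaved tracks.
Subsequence A: 72, 65, 58, 51, 44, 37 (arithmetic, step −7).
Subsequence B: -3, -6, -12 (a geometric progression (common ratio 2)).
Position 10 falls in subsequence A as its term 7, giving 30.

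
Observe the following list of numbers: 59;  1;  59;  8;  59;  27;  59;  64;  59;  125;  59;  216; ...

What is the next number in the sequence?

Taking every 2nd term gives 2 separate tracks.
Track A: 59, 59, 59, 59, 59, 59 — the constant sequence 59.
Track B: 1, 8, 27, 64, 125, 216 — consecutive cubes n³ from n = 1.
Position 13 falls in track A as its term 7, giving 59.

59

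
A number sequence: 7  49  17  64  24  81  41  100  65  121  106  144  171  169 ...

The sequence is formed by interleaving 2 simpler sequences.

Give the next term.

277

Taking every 2nd term gives 2 separate tracks.
Track A: 7, 17, 24, 41, 65, 106, 171. Fibonacci-style (each term is the sum of the two before it).
Track B: 49, 64, 81, 100, 121, 144, 169. The squares 7², 8², 9², ….
Position 15 falls in track A as its term 8, giving 277.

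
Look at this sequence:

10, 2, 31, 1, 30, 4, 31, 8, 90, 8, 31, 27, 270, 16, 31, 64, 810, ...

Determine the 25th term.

Split by position mod 4: positions 1, 5, 9, … form one track, and each other residue class forms its own.
Track A: 10, 30, 90, 270, 810 — a geometric progression (common ratio 3).
Track B: 2, 4, 8, 16 — powers of 2.
Track C: 31, 31, 31, 31 — always 31.
Track D: 1, 8, 27, 64 — perfect cubes starting at 1³.
The 25th slot belongs to track A; its 7th term is 7290.

7290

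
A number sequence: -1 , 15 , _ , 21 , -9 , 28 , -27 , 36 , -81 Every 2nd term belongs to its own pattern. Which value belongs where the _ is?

-3

Odd-indexed and even-indexed terms follow separate rules.
Track A: -1, ?, -9, -27, -81 — geometric with ratio 3.
Track B: 15, 21, 28, 36 — triangular numbers n(n+1)/2 for n = 5, 6, ….
Filling track A at index 2 by its rule yields -3.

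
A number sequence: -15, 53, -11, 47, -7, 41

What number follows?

Taking every 2nd term gives 2 separate tracks.
Track A: -15, -11, -7. Adding 4 each time.
Track B: 53, 47, 41. Linear: a_n = 59 − 6·n.
Term 7 comes from track A (its 4th entry): -3.

-3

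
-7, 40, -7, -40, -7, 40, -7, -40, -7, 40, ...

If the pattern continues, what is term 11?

-7

Positions 1, 3, 5, … form one subsequence and positions 2, 4, 6, … form another.
Track A = -7, -7, -7, -7, -7: the constant sequence -7.
Track B = 40, -40, 40, -40, 40: alternating ±40.
Term 11 comes from track A (its 6th entry): -7.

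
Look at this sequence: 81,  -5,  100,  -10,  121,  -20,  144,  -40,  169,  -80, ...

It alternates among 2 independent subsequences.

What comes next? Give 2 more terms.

196, -160

Taking every 2nd term gives 2 separate tracks.
Stream A: 81, 100, 121, 144, 169 — the squares 9², 10², 11², ….
Stream B: -5, -10, -20, -40, -80 — geometric with ratio 2.
Position 11 falls in stream A as its term 6, giving 196.
Term 12 comes from stream B (its 6th entry): -160.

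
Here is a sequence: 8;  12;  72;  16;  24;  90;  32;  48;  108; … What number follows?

Split by position mod 3: positions 1, 4, 7, … form one track, and each other residue class forms its own.
Subsequence A is 8, 16, 32, which is powers 2^3, 2^4, 2^5, ….
Subsequence B is 12, 24, 48, which is multiplying by 2 each time.
Subsequence C is 72, 90, 108, which is arithmetic, step +18.
Term 10 comes from subsequence A (its 4th entry): 64.

64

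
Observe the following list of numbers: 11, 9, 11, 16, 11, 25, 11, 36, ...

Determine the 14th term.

The terms cycle through 2 interleaved subsequences.
Track A = 11, 11, 11, 11: always 11.
Track B = 9, 16, 25, 36: the squares 3², 4², 5², ….
Position 14 → track B, term 7 = 81.

81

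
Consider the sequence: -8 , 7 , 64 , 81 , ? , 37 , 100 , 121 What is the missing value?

Reading positions in blocks of 4 reveals the pattern AABB — 2 tracks woven together.
Track A: -8, 7, ?, 37 (linear: a_n = -23 + 15·n).
Track B: 64, 81, 100, 121 (consecutive squares n² from n = 8).
Filling track A at index 3 by its rule yields 22.

22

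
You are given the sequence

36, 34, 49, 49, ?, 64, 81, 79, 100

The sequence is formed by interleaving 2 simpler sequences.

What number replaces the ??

Positions 1, 3, 5, … form one subsequence and positions 2, 4, 6, … form another.
Track A is 36, 49, ?, 81, 100, which is perfect squares starting at 6².
Track B is 34, 49, 64, 79, which is arithmetic, step +15.
So the missing entry in track A is 64.

64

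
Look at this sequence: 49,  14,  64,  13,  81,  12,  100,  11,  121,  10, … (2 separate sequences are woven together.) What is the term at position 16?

7

Split by position mod 2 into 2 tracks.
Subsequence A: 49, 64, 81, 100, 121. Perfect squares starting at 7².
Subsequence B: 14, 13, 12, 11, 10. Arithmetic, step −1.
Position 16 falls in subsequence B as its term 8, giving 7.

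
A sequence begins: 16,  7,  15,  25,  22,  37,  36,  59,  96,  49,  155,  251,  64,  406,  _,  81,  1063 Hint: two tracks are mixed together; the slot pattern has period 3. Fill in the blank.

657

The slot pattern repeats as ABB (period 3), so there are 2 interleaved tracks.
Track A: 16, 25, 36, 49, 64, 81 — the squares 4², 5², 6², ….
Track B: 7, 15, 22, 37, 59, 96, 155, 251, 406, ?, 1063 — Fibonacci-style (each term is the sum of the two before it).
Filling track B at index 10 by its rule yields 657.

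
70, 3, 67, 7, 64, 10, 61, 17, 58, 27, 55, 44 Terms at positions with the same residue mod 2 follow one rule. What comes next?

The terms cycle through 2 interleaved subsequences.
Track A: 70, 67, 64, 61, 58, 55 (subtracting 3 each time).
Track B: 3, 7, 10, 17, 27, 44 (Fibonacci-style (each term is the sum of the two before it)).
Term 13 comes from track A (its 7th entry): 52.

52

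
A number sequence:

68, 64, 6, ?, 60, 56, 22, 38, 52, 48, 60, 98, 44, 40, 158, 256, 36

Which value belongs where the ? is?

16

Positions follow the repeating pattern AABB; grouping by letter gives 2 tracks.
Track A: 68, 64, 60, 56, 52, 48, 44, 40, 36. Linear: a_n = 72 − 4·n.
Track B: 6, ?, 22, 38, 60, 98, 158, 256. A Fibonacci-like recurrence a_n = a_{n-1} + a_{n-2}.
Track B's pattern makes the blank 16.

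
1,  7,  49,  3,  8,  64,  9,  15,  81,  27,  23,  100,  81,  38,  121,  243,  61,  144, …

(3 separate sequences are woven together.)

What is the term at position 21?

Taking every 3rd term gives 3 separate tracks.
Track A = 1, 3, 9, 27, 81, 243: successive powers of 3.
Track B = 7, 8, 15, 23, 38, 61: Fibonacci-style (each term is the sum of the two before it).
Track C = 49, 64, 81, 100, 121, 144: consecutive squares n² from n = 7.
The 21st slot belongs to track C; its 7th term is 169.

169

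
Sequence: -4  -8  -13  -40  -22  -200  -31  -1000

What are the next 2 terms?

Taking every 2nd term gives 2 separate tracks.
Track A is -4, -13, -22, -31, which is arithmetic, step −9.
Track B is -8, -40, -200, -1000, which is multiplying by 5 each time.
The 9th slot belongs to track A; its 5th term is -40.
Term 10 comes from track B (its 5th entry): -5000.

-40, -5000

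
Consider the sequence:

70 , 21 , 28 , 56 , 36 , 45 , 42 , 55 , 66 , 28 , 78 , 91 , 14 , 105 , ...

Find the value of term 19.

-14

Positions follow the repeating pattern ABB; grouping by letter gives 2 tracks.
Track A: 70, 56, 42, 28, 14. Linear: a_n = 84 − 14·n.
Track B: 21, 28, 36, 45, 55, 66, 78, 91, 105. The triangular numbers T_6, T_7, ….
Position 19 → track A, term 7 = -14.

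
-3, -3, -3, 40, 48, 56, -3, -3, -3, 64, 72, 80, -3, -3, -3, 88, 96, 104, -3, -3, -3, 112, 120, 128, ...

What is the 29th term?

The slot pattern repeats as AAABBB (period 6), so there are 2 interleaved tracks.
Track A is -3, -3, -3, -3, -3, -3, -3, -3, -3, -3, -3, -3, which is constant -3.
Track B is 40, 48, 56, 64, 72, 80, 88, 96, 104, 112, 120, 128, which is arithmetic, step +8.
The 29th slot belongs to track B; its 14th term is 144.

144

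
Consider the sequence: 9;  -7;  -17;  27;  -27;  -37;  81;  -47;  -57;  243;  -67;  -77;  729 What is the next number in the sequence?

The slot pattern repeats as ABB (period 3), so there are 2 interleaved tracks.
Track A is 9, 27, 81, 243, 729, which is powers of 3.
Track B is -7, -17, -27, -37, -47, -57, -67, -77, which is arithmetic, step −10.
The 14th slot belongs to track B; its 9th term is -87.

-87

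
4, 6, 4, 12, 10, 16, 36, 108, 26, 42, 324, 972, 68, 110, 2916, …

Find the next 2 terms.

Reading positions in blocks of 4 reveals the pattern AABB — 2 tracks woven together.
Track A: 4, 6, 10, 16, 26, 42, 68, 110 (a Fibonacci-like recurrence a_n = a_{n-1} + a_{n-2}).
Track B: 4, 12, 36, 108, 324, 972, 2916 (a geometric progression (common ratio 3)).
The 16th slot belongs to track B; its 8th term is 8748.
Position 17 falls in track A as its term 9, giving 178.

8748, 178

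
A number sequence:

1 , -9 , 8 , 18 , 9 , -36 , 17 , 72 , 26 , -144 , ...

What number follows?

43

Odd-indexed and even-indexed terms follow separate rules.
Track A = 1, 8, 9, 17, 26: each term equals the sum of the previous two.
Track B = -9, 18, -36, 72, -144: geometric with ratio -2.
Term 11 comes from track A (its 6th entry): 43.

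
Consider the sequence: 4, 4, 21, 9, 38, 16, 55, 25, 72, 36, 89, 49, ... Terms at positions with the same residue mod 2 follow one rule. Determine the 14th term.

Taking every 2nd term gives 2 separate tracks.
Track A is 4, 21, 38, 55, 72, 89, which is arithmetic, step +17.
Track B is 4, 9, 16, 25, 36, 49, which is perfect squares starting at 2².
Position 14 → track B, term 7 = 64.

64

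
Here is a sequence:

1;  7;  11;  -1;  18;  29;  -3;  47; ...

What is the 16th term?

-9

The slot pattern repeats as ABB (period 3), so there are 2 interleaved tracks.
Stream A is 1, -1, -3, which is linear: a_n = 3 − 2·n.
Stream B is 7, 11, 18, 29, 47, which is a Fibonacci-like recurrence a_n = a_{n-1} + a_{n-2}.
Position 16 falls in stream A as its term 6, giving -9.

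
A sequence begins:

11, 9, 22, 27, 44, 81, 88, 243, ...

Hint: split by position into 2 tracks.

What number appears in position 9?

176

Split by position mod 2 into 2 tracks.
Track A is 11, 22, 44, 88, which is geometric with ratio 2.
Track B is 9, 27, 81, 243, which is powers 3^2, 3^3, 3^4, ….
The 9th slot belongs to track A; its 5th term is 176.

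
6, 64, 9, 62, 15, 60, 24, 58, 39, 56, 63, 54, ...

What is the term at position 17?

Odd-indexed and even-indexed terms follow separate rules.
Track A = 6, 9, 15, 24, 39, 63: a Fibonacci-like recurrence a_n = a_{n-1} + a_{n-2}.
Track B = 64, 62, 60, 58, 56, 54: linear: a_n = 66 − 2·n.
The 17th slot belongs to track A; its 9th term is 267.

267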